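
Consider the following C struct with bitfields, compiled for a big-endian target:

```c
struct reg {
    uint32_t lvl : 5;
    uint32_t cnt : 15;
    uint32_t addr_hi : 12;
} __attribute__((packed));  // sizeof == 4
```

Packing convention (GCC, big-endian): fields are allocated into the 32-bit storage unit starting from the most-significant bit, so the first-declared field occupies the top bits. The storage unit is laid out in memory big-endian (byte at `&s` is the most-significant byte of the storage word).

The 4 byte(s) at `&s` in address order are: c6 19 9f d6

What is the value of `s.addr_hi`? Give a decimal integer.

[0]=0xc6 [1]=0x19 [2]=0x9f [3]=0xd6 (big-endian) → word 0xc6199fd6
lvl:5 @ bit 27 → (0xc6199fd6>>27)&0x1f = 0x18
cnt:15 @ bit 12 → (0xc6199fd6>>12)&0x7fff = 0x6199
addr_hi:12 @ bit 0 → (0xc6199fd6>>0)&0xfff = 0xfd6  ←

4054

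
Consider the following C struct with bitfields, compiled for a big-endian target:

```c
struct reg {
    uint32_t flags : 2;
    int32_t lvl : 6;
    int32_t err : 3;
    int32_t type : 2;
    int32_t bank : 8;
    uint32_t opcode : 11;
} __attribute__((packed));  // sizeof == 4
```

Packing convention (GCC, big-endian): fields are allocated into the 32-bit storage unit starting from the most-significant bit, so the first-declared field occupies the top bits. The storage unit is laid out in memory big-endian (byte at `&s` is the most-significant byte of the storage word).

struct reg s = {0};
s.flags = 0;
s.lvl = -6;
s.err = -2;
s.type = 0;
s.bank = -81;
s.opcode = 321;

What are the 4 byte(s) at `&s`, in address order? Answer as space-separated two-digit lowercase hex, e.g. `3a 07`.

3a c5 79 41

flags:2 = 0 → 0x0 << 30 → word 0x00000000
lvl:6 = -6 → 0x3a << 24 → word 0x3a000000
err:3 = -2 → 0x6 << 21 → word 0x3ac00000
type:2 = 0 → 0x0 << 19 → word 0x3ac00000
bank:8 = -81 → 0xaf << 11 → word 0x3ac57800
opcode:11 = 321 → 0x141 << 0 → word 0x3ac57941
word = 0x3ac57941 → big-endian bytes:
  [0]=0x3a  [1]=0xc5  [2]=0x79  [3]=0x41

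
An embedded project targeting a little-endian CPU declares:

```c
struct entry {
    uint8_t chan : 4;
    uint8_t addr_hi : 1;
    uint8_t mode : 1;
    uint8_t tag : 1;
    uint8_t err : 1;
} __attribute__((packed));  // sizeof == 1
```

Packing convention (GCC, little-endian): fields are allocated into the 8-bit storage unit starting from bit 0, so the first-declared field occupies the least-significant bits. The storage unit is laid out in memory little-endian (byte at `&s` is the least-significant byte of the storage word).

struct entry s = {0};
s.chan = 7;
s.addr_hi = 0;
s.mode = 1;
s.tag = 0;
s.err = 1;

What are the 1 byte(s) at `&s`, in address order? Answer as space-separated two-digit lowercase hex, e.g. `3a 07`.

a7

[0+:4] chan=7 & 0xf = 0x7; word=0x07
[4+:1] addr_hi=0 & 0x1 = 0x0; word=0x07
[5+:1] mode=1 & 0x1 = 0x1; word=0x27
[6+:1] tag=0 & 0x1 = 0x0; word=0x27
[7+:1] err=1 & 0x1 = 0x1; word=0xa7
word = 0xa7 → little-endian bytes:
  [0]=0xa7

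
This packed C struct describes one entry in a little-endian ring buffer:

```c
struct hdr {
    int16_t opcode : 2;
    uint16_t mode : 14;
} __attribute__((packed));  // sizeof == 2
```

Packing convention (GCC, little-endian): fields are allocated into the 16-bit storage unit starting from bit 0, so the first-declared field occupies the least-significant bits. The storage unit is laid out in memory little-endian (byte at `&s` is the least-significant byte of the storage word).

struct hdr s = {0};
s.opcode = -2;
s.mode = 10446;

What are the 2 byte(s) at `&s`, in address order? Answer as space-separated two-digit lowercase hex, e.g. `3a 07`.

[0+:2] opcode=-2 & 0x3 = 0x2; word=0x0002
[2+:14] mode=10446 & 0x3fff = 0x28ce; word=0xa33a
word = 0xa33a → little-endian bytes:
  [0]=0x3a  [1]=0xa3

3a a3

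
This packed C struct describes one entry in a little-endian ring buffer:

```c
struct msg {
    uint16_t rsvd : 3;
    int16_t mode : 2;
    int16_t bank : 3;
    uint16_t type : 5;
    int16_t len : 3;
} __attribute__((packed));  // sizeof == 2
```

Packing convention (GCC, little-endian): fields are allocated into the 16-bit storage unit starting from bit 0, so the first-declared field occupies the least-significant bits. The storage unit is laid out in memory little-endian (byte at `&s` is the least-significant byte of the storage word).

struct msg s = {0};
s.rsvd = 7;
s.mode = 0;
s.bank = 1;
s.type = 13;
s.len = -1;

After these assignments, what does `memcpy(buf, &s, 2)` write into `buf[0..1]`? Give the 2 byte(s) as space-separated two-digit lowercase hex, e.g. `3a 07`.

rsvd (3b) val=7 bits=0x7 at bit 0: 0x0007
mode (2b) val=0 bits=0x0 at bit 3: 0x0007
bank (3b) val=1 bits=0x1 at bit 5: 0x0027
type (5b) val=13 bits=0xd at bit 8: 0x0d27
len (3b) val=-1 bits=0x7 at bit 13: 0xed27
word = 0xed27 → little-endian bytes:
  [0]=0x27  [1]=0xed

27 ed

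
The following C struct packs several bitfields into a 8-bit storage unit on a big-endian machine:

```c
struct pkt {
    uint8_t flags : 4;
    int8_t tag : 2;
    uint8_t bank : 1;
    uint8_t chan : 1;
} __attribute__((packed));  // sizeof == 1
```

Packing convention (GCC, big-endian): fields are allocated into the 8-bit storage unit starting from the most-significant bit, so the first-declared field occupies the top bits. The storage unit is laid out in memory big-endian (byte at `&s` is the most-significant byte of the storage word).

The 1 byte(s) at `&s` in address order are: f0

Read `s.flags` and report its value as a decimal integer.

15

[0]=0xf0 (big-endian) → word 0xf0
flags:4 @ bit 4 → (0xf0>>4)&0xf = 0xf  ←
tag:2 @ bit 2 → (0xf0>>2)&0x3 = 0x0
bank:1 @ bit 1 → (0xf0>>1)&0x1 = 0x0
chan:1 @ bit 0 → (0xf0>>0)&0x1 = 0x0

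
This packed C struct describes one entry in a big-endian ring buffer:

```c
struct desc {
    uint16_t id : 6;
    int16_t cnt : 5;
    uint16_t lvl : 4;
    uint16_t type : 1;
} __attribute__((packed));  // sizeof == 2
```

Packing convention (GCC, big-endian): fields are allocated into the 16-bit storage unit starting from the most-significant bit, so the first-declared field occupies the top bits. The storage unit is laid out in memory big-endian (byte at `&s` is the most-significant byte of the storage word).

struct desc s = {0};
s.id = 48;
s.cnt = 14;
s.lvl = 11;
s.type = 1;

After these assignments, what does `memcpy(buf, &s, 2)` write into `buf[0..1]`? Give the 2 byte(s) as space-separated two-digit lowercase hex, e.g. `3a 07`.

id:6 = 48 → 0x30 << 10 → word 0xc000
cnt:5 = 14 → 0xe << 5 → word 0xc1c0
lvl:4 = 11 → 0xb << 1 → word 0xc1d6
type:1 = 1 → 0x1 << 0 → word 0xc1d7
word = 0xc1d7 → big-endian bytes:
  [0]=0xc1  [1]=0xd7

c1 d7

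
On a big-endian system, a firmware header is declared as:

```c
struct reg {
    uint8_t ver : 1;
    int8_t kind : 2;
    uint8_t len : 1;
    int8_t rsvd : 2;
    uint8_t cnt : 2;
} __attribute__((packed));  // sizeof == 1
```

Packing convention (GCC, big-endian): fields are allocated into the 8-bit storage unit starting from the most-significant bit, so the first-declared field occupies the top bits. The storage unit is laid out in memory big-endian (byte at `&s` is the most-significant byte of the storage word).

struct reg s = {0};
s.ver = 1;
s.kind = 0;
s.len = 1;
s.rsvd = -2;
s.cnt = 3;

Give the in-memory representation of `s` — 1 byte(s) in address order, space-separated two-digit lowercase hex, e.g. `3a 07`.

9b

ver (1b) val=1 bits=0x1 at bit 7: 0x80
kind (2b) val=0 bits=0x0 at bit 5: 0x80
len (1b) val=1 bits=0x1 at bit 4: 0x90
rsvd (2b) val=-2 bits=0x2 at bit 2: 0x98
cnt (2b) val=3 bits=0x3 at bit 0: 0x9b
word = 0x9b → big-endian bytes:
  [0]=0x9b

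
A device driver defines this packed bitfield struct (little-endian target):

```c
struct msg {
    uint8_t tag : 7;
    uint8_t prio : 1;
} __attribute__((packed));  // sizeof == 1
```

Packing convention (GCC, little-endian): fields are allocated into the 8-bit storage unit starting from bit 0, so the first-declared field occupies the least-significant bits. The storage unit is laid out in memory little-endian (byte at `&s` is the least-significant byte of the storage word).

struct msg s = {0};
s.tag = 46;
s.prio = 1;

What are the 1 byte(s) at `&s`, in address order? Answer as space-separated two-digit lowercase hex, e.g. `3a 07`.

tag:7 = 46 → 0x2e << 0 → word 0x2e
prio:1 = 1 → 0x1 << 7 → word 0xae
word = 0xae → little-endian bytes:
  [0]=0xae

ae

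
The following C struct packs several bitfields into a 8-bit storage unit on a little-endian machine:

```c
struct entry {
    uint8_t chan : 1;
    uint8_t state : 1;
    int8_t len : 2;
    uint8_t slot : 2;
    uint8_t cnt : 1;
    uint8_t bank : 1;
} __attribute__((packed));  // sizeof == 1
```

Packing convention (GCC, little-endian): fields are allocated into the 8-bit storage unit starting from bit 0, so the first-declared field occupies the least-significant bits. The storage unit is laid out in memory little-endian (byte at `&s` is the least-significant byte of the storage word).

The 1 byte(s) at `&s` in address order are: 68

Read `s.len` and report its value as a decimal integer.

-2

[0]=0x68 (little-endian) → word 0x68
chan [0+:1] = (word>>0) & 0x1 = 0
state [1+:1] = (word>>1) & 0x1 = 0
len [2+:2] = (word>>2) & 0x3 = 2  ←
slot [4+:2] = (word>>4) & 0x3 = 2
cnt [6+:1] = (word>>6) & 0x1 = 1
bank [7+:1] = (word>>7) & 0x1 = 0
len signed 2b, MSB=1: 2 - 4 = -2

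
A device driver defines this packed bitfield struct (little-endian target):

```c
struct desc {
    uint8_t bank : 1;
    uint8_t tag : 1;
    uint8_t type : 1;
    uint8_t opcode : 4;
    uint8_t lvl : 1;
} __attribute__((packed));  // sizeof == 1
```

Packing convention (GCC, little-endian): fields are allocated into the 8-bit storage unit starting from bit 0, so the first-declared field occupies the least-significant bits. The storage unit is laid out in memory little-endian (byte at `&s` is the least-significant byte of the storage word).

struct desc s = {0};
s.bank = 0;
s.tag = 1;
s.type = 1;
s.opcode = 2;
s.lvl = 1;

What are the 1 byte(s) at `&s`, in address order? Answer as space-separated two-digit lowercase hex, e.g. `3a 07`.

96

bank (1b) val=0 bits=0x0 at bit 0: 0x00
tag (1b) val=1 bits=0x1 at bit 1: 0x02
type (1b) val=1 bits=0x1 at bit 2: 0x06
opcode (4b) val=2 bits=0x2 at bit 3: 0x16
lvl (1b) val=1 bits=0x1 at bit 7: 0x96
word = 0x96 → little-endian bytes:
  [0]=0x96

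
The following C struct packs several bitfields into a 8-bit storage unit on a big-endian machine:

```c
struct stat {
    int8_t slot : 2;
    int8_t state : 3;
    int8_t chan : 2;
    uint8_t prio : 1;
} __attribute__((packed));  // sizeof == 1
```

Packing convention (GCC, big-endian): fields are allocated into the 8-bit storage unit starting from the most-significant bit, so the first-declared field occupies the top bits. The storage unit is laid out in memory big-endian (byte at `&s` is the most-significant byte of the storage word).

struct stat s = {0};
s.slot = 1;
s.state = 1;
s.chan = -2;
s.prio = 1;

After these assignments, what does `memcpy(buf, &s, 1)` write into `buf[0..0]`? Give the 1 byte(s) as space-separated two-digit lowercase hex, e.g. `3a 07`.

slot:2 = 1 → 0x1 << 6 → word 0x40
state:3 = 1 → 0x1 << 3 → word 0x48
chan:2 = -2 → 0x2 << 1 → word 0x4c
prio:1 = 1 → 0x1 << 0 → word 0x4d
word = 0x4d → big-endian bytes:
  [0]=0x4d

4d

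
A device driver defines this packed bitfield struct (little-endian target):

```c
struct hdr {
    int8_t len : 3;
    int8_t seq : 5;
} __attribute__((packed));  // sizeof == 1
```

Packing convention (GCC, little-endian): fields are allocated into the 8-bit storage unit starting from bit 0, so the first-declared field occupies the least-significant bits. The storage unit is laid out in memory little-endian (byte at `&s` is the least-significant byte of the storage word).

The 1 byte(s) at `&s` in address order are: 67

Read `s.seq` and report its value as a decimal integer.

12

[0]=0x67 (little-endian) → word 0x67
len [0+:3] = (word>>0) & 0x7 = 7
seq [3+:5] = (word>>3) & 0x1f = 12  ←
seq signed 5b, MSB=0: value = 12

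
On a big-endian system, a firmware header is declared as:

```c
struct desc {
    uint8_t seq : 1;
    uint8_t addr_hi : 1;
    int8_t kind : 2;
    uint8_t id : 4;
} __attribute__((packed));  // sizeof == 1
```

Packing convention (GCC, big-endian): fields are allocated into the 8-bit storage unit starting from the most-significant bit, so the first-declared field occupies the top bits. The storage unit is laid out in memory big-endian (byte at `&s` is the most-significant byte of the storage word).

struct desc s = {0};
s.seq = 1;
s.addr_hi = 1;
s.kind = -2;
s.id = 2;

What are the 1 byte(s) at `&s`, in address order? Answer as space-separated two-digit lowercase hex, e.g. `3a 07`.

[7+:1] seq=1 & 0x1 = 0x1; word=0x80
[6+:1] addr_hi=1 & 0x1 = 0x1; word=0xc0
[4+:2] kind=-2 & 0x3 = 0x2; word=0xe0
[0+:4] id=2 & 0xf = 0x2; word=0xe2
word = 0xe2 → big-endian bytes:
  [0]=0xe2

e2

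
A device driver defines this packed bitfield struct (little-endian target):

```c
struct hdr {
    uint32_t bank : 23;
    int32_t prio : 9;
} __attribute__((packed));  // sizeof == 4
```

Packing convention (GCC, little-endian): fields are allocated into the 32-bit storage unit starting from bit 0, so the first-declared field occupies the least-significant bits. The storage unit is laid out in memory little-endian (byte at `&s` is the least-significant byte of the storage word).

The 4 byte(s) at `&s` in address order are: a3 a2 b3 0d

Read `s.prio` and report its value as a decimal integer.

27

[0]=0xa3 [1]=0xa2 [2]=0xb3 [3]=0x0d (little-endian) → word 0x0db3a2a3
bank:23 @ bit 0 → (0x0db3a2a3>>0)&0x7fffff = 0x33a2a3
prio:9 @ bit 23 → (0x0db3a2a3>>23)&0x1ff = 0x1b  ←
prio signed 9b, MSB=0: value = 27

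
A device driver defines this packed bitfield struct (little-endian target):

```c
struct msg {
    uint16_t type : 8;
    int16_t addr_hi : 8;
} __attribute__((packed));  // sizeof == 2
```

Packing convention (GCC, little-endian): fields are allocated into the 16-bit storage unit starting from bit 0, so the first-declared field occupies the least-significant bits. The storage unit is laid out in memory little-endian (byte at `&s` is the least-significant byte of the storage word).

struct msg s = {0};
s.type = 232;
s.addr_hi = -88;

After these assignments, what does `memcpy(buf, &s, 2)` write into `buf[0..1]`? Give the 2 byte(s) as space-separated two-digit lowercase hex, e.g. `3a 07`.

type:8 = 232 → 0xe8 << 0 → word 0x00e8
addr_hi:8 = -88 → 0xa8 << 8 → word 0xa8e8
word = 0xa8e8 → little-endian bytes:
  [0]=0xe8  [1]=0xa8

e8 a8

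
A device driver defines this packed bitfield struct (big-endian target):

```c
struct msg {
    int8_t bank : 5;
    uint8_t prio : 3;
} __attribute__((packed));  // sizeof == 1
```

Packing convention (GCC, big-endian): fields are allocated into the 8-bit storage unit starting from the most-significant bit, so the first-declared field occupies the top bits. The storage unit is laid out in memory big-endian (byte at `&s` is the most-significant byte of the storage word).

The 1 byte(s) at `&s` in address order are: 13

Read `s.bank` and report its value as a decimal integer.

[0]=0x13 (big-endian) → word 0x13
bank [3+:5] = (word>>3) & 0x1f = 2  ←
prio [0+:3] = (word>>0) & 0x7 = 3
bank signed 5b, MSB=0: value = 2

2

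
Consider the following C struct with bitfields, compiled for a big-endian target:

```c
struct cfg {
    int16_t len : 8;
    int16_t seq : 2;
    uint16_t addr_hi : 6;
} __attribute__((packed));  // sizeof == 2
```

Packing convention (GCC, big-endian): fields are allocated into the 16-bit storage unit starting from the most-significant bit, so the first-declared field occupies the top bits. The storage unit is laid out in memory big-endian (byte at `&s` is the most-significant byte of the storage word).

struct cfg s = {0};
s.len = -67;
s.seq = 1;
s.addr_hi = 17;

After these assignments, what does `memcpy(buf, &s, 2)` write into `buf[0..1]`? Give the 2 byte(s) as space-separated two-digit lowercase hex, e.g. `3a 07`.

len:8 = -67 → 0xbd << 8 → word 0xbd00
seq:2 = 1 → 0x1 << 6 → word 0xbd40
addr_hi:6 = 17 → 0x11 << 0 → word 0xbd51
word = 0xbd51 → big-endian bytes:
  [0]=0xbd  [1]=0x51

bd 51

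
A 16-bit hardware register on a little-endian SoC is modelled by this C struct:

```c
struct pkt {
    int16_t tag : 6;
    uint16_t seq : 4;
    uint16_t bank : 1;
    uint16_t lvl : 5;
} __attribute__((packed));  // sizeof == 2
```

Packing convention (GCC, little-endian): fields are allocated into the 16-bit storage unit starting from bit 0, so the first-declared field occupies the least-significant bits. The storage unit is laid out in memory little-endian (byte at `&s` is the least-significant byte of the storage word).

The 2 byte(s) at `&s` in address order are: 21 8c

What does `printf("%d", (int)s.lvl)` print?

17

[0]=0x21 [1]=0x8c (little-endian) → word 0x8c21
tag [0+:6] = (word>>0) & 0x3f = 33
seq [6+:4] = (word>>6) & 0xf = 0
bank [10+:1] = (word>>10) & 0x1 = 1
lvl [11+:5] = (word>>11) & 0x1f = 17  ←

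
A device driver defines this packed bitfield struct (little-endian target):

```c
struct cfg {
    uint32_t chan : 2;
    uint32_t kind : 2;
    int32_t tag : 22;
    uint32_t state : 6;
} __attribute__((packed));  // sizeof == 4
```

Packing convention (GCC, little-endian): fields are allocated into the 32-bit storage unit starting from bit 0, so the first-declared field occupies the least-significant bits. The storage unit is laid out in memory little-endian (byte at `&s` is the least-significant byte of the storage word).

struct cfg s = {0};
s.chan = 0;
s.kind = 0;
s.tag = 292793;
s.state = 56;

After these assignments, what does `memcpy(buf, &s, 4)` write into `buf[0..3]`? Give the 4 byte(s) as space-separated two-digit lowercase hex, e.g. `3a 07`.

[0+:2] chan=0 & 0x3 = 0x0; word=0x00000000
[2+:2] kind=0 & 0x3 = 0x0; word=0x00000000
[4+:22] tag=292793 & 0x3fffff = 0x477b9; word=0x00477b90
[26+:6] state=56 & 0x3f = 0x38; word=0xe0477b90
word = 0xe0477b90 → little-endian bytes:
  [0]=0x90  [1]=0x7b  [2]=0x47  [3]=0xe0

90 7b 47 e0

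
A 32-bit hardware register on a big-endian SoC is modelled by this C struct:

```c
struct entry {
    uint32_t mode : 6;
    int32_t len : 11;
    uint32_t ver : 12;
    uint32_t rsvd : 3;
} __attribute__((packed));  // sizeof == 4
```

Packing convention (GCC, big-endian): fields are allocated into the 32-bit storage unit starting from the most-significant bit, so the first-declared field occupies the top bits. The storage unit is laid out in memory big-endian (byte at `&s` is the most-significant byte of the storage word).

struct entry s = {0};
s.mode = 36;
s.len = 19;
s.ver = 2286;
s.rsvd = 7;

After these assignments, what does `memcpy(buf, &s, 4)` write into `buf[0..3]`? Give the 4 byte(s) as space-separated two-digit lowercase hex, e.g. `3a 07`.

[26+:6] mode=36 & 0x3f = 0x24; word=0x90000000
[15+:11] len=19 & 0x7ff = 0x13; word=0x90098000
[3+:12] ver=2286 & 0xfff = 0x8ee; word=0x9009c770
[0+:3] rsvd=7 & 0x7 = 0x7; word=0x9009c777
word = 0x9009c777 → big-endian bytes:
  [0]=0x90  [1]=0x09  [2]=0xc7  [3]=0x77

90 09 c7 77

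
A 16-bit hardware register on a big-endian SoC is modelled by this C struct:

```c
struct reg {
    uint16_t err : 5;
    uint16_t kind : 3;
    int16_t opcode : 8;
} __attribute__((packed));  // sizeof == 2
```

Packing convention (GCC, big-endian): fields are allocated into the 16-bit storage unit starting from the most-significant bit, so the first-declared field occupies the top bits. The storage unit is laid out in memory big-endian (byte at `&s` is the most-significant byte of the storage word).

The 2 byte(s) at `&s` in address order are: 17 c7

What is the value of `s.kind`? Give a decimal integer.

[0]=0x17 [1]=0xc7 (big-endian) → word 0x17c7
err [11+:5] = (word>>11) & 0x1f = 2
kind [8+:3] = (word>>8) & 0x7 = 7  ←
opcode [0+:8] = (word>>0) & 0xff = 199

7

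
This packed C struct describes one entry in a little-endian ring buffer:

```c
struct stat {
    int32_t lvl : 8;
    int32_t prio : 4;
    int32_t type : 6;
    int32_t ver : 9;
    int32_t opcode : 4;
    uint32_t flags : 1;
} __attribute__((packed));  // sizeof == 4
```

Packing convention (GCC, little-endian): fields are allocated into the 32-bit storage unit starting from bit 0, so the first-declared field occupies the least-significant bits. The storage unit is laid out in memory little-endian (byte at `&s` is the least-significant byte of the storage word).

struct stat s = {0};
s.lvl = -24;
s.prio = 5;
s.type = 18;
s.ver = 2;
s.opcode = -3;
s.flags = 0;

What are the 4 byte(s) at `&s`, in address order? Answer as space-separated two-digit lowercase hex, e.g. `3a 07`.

e8 25 09 68

lvl (8b) val=-24 bits=0xe8 at bit 0: 0x000000e8
prio (4b) val=5 bits=0x5 at bit 8: 0x000005e8
type (6b) val=18 bits=0x12 at bit 12: 0x000125e8
ver (9b) val=2 bits=0x2 at bit 18: 0x000925e8
opcode (4b) val=-3 bits=0xd at bit 27: 0x680925e8
flags (1b) val=0 bits=0x0 at bit 31: 0x680925e8
word = 0x680925e8 → little-endian bytes:
  [0]=0xe8  [1]=0x25  [2]=0x09  [3]=0x68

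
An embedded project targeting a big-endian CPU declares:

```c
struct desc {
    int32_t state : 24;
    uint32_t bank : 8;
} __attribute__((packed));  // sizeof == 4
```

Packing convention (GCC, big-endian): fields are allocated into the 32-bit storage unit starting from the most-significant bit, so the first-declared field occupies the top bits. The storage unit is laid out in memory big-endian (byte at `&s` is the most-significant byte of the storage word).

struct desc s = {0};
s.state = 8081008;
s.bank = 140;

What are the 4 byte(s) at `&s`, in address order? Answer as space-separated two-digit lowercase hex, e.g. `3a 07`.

7b 4e 70 8c

[8+:24] state=8081008 & 0xffffff = 0x7b4e70; word=0x7b4e7000
[0+:8] bank=140 & 0xff = 0x8c; word=0x7b4e708c
word = 0x7b4e708c → big-endian bytes:
  [0]=0x7b  [1]=0x4e  [2]=0x70  [3]=0x8c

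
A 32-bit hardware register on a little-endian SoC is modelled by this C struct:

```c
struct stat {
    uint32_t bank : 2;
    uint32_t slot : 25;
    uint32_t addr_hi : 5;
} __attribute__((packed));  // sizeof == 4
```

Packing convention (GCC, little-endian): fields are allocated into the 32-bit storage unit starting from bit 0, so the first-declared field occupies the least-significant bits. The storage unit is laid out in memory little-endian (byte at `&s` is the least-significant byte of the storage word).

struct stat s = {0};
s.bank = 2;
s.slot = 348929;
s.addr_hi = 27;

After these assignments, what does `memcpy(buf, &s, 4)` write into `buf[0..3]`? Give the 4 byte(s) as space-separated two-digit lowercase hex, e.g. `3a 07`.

06 4c 15 d8

bank (2b) val=2 bits=0x2 at bit 0: 0x00000002
slot (25b) val=348929 bits=0x55301 at bit 2: 0x00154c06
addr_hi (5b) val=27 bits=0x1b at bit 27: 0xd8154c06
word = 0xd8154c06 → little-endian bytes:
  [0]=0x06  [1]=0x4c  [2]=0x15  [3]=0xd8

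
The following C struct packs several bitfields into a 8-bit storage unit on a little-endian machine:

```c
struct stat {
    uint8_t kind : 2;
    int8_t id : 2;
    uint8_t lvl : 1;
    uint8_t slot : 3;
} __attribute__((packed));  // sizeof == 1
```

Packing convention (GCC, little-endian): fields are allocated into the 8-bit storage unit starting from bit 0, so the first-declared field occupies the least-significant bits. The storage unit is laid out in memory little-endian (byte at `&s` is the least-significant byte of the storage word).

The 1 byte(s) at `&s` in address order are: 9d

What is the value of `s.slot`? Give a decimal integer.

4

[0]=0x9d (little-endian) → word 0x9d
kind:2 @ bit 0 → (0x9d>>0)&0x3 = 0x1
id:2 @ bit 2 → (0x9d>>2)&0x3 = 0x3
lvl:1 @ bit 4 → (0x9d>>4)&0x1 = 0x1
slot:3 @ bit 5 → (0x9d>>5)&0x7 = 0x4  ←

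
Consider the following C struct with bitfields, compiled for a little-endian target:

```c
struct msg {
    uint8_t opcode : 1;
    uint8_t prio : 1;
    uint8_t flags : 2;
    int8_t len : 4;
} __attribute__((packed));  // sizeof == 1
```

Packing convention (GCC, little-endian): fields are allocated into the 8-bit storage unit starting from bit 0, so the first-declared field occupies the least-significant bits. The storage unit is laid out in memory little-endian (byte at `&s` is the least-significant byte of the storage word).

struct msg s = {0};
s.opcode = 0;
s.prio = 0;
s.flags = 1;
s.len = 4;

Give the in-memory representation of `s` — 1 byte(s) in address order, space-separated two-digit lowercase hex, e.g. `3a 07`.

44

[0+:1] opcode=0 & 0x1 = 0x0; word=0x00
[1+:1] prio=0 & 0x1 = 0x0; word=0x00
[2+:2] flags=1 & 0x3 = 0x1; word=0x04
[4+:4] len=4 & 0xf = 0x4; word=0x44
word = 0x44 → little-endian bytes:
  [0]=0x44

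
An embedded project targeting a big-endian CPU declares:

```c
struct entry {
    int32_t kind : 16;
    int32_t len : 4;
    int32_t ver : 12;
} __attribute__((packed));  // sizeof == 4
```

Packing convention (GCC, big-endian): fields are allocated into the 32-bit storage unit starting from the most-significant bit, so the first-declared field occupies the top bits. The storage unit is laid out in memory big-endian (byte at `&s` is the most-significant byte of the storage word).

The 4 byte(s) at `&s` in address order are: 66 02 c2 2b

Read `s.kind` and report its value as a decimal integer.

[0]=0x66 [1]=0x02 [2]=0xc2 [3]=0x2b (big-endian) → word 0x6602c22b
kind [16+:16] = (word>>16) & 0xffff = 26114  ←
len [12+:4] = (word>>12) & 0xf = 12
ver [0+:12] = (word>>0) & 0xfff = 555
kind signed 16b, MSB=0: value = 26114

26114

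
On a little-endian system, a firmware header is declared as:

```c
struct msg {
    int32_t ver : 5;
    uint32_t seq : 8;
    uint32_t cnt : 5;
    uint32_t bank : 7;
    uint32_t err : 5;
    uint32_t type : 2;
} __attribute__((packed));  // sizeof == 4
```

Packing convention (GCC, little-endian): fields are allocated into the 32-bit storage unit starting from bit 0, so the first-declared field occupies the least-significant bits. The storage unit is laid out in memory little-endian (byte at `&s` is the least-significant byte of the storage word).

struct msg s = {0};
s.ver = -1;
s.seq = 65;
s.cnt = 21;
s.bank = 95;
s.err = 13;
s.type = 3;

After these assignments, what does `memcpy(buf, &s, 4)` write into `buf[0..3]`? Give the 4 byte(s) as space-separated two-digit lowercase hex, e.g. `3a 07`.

3f a8 7e db

ver:5 = -1 → 0x1f << 0 → word 0x0000001f
seq:8 = 65 → 0x41 << 5 → word 0x0000083f
cnt:5 = 21 → 0x15 << 13 → word 0x0002a83f
bank:7 = 95 → 0x5f << 18 → word 0x017ea83f
err:5 = 13 → 0xd << 25 → word 0x1b7ea83f
type:2 = 3 → 0x3 << 30 → word 0xdb7ea83f
word = 0xdb7ea83f → little-endian bytes:
  [0]=0x3f  [1]=0xa8  [2]=0x7e  [3]=0xdb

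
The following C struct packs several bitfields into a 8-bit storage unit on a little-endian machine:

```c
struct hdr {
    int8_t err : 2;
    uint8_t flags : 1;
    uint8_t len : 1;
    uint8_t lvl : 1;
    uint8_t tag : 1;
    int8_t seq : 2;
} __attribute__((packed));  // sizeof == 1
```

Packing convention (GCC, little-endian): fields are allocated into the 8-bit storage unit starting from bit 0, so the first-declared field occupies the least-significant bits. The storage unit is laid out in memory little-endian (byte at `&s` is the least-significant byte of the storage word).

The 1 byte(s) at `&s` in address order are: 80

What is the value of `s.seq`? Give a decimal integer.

[0]=0x80 (little-endian) → word 0x80
err:2 @ bit 0 → (0x80>>0)&0x3 = 0x0
flags:1 @ bit 2 → (0x80>>2)&0x1 = 0x0
len:1 @ bit 3 → (0x80>>3)&0x1 = 0x0
lvl:1 @ bit 4 → (0x80>>4)&0x1 = 0x0
tag:1 @ bit 5 → (0x80>>5)&0x1 = 0x0
seq:2 @ bit 6 → (0x80>>6)&0x3 = 0x2  ←
seq signed 2b, MSB=1: 2 - 4 = -2

-2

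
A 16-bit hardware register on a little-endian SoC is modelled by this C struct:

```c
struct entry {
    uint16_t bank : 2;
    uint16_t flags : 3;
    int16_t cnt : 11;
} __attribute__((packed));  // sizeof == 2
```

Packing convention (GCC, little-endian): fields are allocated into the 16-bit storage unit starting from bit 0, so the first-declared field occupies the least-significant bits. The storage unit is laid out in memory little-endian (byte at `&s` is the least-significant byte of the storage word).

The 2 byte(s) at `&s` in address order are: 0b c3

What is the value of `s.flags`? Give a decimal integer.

[0]=0x0b [1]=0xc3 (little-endian) → word 0xc30b
bank:2 @ bit 0 → (0xc30b>>0)&0x3 = 0x3
flags:3 @ bit 2 → (0xc30b>>2)&0x7 = 0x2  ←
cnt:11 @ bit 5 → (0xc30b>>5)&0x7ff = 0x618

2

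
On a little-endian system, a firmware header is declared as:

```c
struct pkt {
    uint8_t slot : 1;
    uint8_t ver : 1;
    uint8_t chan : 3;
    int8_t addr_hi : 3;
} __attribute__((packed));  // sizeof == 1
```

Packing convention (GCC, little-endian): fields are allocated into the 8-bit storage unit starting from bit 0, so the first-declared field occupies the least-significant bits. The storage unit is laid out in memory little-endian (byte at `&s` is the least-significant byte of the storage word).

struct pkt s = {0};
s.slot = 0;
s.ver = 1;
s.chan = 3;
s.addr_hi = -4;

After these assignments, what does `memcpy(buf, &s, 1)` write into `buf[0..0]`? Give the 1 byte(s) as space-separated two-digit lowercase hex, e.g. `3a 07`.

8e

slot:1 = 0 → 0x0 << 0 → word 0x00
ver:1 = 1 → 0x1 << 1 → word 0x02
chan:3 = 3 → 0x3 << 2 → word 0x0e
addr_hi:3 = -4 → 0x4 << 5 → word 0x8e
word = 0x8e → little-endian bytes:
  [0]=0x8e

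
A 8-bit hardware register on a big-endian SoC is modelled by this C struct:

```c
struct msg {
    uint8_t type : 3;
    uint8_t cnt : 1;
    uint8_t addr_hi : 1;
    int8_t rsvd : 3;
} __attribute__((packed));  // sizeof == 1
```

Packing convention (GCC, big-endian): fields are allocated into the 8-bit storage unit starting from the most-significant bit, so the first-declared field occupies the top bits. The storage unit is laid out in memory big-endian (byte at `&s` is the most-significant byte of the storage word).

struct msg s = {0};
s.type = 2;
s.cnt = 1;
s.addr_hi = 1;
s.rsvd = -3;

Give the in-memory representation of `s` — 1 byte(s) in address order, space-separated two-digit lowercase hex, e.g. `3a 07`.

type (3b) val=2 bits=0x2 at bit 5: 0x40
cnt (1b) val=1 bits=0x1 at bit 4: 0x50
addr_hi (1b) val=1 bits=0x1 at bit 3: 0x58
rsvd (3b) val=-3 bits=0x5 at bit 0: 0x5d
word = 0x5d → big-endian bytes:
  [0]=0x5d

5d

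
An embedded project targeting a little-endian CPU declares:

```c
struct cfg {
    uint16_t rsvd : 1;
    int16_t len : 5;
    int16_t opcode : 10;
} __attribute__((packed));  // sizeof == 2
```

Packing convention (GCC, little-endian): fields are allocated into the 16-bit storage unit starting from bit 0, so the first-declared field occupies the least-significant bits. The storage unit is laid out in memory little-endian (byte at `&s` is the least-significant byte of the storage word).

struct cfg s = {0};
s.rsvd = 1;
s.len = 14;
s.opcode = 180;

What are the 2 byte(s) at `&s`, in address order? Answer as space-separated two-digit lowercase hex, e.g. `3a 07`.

[0+:1] rsvd=1 & 0x1 = 0x1; word=0x0001
[1+:5] len=14 & 0x1f = 0xe; word=0x001d
[6+:10] opcode=180 & 0x3ff = 0xb4; word=0x2d1d
word = 0x2d1d → little-endian bytes:
  [0]=0x1d  [1]=0x2d

1d 2d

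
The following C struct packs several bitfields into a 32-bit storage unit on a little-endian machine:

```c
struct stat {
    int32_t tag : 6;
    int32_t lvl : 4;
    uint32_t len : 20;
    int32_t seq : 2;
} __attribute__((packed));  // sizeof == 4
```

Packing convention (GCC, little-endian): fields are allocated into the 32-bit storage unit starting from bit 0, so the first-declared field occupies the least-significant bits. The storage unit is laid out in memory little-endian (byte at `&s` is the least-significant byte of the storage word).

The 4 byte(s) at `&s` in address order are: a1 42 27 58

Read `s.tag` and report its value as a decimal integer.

-31

[0]=0xa1 [1]=0x42 [2]=0x27 [3]=0x58 (little-endian) → word 0x582742a1
tag [0+:6] = (word>>0) & 0x3f = 33  ←
lvl [6+:4] = (word>>6) & 0xf = 10
len [10+:20] = (word>>10) & 0xfffff = 395728
seq [30+:2] = (word>>30) & 0x3 = 1
tag signed 6b, MSB=1: 33 - 64 = -31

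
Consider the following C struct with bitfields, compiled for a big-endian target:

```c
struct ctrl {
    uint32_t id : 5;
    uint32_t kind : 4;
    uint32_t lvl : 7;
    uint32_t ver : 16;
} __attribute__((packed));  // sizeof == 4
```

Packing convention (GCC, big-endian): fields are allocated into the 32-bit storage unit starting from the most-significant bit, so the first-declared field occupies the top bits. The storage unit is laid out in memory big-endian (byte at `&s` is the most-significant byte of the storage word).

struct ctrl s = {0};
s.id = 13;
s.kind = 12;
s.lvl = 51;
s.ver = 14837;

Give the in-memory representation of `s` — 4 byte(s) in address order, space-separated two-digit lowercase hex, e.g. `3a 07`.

id:5 = 13 → 0xd << 27 → word 0x68000000
kind:4 = 12 → 0xc << 23 → word 0x6e000000
lvl:7 = 51 → 0x33 << 16 → word 0x6e330000
ver:16 = 14837 → 0x39f5 << 0 → word 0x6e3339f5
word = 0x6e3339f5 → big-endian bytes:
  [0]=0x6e  [1]=0x33  [2]=0x39  [3]=0xf5

6e 33 39 f5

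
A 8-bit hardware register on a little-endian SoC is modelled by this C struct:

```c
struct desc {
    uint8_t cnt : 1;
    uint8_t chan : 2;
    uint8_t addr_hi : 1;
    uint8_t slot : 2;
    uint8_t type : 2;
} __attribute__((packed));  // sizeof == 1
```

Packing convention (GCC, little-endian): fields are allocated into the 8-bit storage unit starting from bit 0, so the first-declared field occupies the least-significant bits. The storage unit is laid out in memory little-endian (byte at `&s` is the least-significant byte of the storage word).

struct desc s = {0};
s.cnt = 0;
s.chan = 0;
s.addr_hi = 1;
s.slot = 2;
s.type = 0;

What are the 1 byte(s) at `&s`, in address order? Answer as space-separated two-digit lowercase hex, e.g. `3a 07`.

cnt:1 = 0 → 0x0 << 0 → word 0x00
chan:2 = 0 → 0x0 << 1 → word 0x00
addr_hi:1 = 1 → 0x1 << 3 → word 0x08
slot:2 = 2 → 0x2 << 4 → word 0x28
type:2 = 0 → 0x0 << 6 → word 0x28
word = 0x28 → little-endian bytes:
  [0]=0x28

28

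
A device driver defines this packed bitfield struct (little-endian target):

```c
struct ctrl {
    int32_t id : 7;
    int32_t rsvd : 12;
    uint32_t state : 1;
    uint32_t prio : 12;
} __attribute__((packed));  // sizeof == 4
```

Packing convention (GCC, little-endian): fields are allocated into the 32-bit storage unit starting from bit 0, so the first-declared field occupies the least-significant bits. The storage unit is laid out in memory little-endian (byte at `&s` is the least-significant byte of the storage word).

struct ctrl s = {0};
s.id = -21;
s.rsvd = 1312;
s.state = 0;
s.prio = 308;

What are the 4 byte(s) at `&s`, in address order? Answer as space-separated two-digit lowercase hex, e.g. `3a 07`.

[0+:7] id=-21 & 0x7f = 0x6b; word=0x0000006b
[7+:12] rsvd=1312 & 0xfff = 0x520; word=0x0002906b
[19+:1] state=0 & 0x1 = 0x0; word=0x0002906b
[20+:12] prio=308 & 0xfff = 0x134; word=0x1342906b
word = 0x1342906b → little-endian bytes:
  [0]=0x6b  [1]=0x90  [2]=0x42  [3]=0x13

6b 90 42 13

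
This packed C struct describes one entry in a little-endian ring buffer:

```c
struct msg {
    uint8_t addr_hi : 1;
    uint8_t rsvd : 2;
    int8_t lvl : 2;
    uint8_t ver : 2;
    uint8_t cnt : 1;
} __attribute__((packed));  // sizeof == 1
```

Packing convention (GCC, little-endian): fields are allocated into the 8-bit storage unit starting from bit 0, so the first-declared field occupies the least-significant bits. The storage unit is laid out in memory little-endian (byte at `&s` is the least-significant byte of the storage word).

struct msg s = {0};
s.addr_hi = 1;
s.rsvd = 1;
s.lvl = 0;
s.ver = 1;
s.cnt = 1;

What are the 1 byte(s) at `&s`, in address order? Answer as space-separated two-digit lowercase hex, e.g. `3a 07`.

a3

addr_hi (1b) val=1 bits=0x1 at bit 0: 0x01
rsvd (2b) val=1 bits=0x1 at bit 1: 0x03
lvl (2b) val=0 bits=0x0 at bit 3: 0x03
ver (2b) val=1 bits=0x1 at bit 5: 0x23
cnt (1b) val=1 bits=0x1 at bit 7: 0xa3
word = 0xa3 → little-endian bytes:
  [0]=0xa3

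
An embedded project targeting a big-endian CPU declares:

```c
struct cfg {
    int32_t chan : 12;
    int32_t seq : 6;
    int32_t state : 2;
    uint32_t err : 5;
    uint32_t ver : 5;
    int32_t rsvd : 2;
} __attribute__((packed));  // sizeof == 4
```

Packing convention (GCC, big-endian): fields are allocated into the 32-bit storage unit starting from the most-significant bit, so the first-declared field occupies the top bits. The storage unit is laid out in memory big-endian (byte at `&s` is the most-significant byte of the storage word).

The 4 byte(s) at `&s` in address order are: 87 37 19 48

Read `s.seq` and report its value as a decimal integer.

[0]=0x87 [1]=0x37 [2]=0x19 [3]=0x48 (big-endian) → word 0x87371948
chan [20+:12] = (word>>20) & 0xfff = 2163
seq [14+:6] = (word>>14) & 0x3f = 28  ←
state [12+:2] = (word>>12) & 0x3 = 1
err [7+:5] = (word>>7) & 0x1f = 18
ver [2+:5] = (word>>2) & 0x1f = 18
rsvd [0+:2] = (word>>0) & 0x3 = 0
seq signed 6b, MSB=0: value = 28

28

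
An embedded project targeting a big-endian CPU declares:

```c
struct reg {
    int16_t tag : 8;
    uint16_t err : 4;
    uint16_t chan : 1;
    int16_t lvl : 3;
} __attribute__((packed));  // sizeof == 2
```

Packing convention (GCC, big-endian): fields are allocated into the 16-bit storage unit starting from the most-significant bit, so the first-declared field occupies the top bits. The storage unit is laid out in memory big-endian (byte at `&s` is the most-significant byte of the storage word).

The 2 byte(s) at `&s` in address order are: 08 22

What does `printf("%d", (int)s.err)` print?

2

[0]=0x08 [1]=0x22 (big-endian) → word 0x0822
tag [8+:8] = (word>>8) & 0xff = 8
err [4+:4] = (word>>4) & 0xf = 2  ←
chan [3+:1] = (word>>3) & 0x1 = 0
lvl [0+:3] = (word>>0) & 0x7 = 2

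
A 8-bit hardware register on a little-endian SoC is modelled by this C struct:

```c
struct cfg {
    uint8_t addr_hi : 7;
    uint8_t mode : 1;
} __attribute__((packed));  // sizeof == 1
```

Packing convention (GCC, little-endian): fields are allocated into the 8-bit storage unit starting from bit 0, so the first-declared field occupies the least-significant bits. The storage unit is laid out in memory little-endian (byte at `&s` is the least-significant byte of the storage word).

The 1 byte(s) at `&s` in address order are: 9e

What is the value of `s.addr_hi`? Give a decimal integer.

[0]=0x9e (little-endian) → word 0x9e
addr_hi:7 @ bit 0 → (0x9e>>0)&0x7f = 0x1e  ←
mode:1 @ bit 7 → (0x9e>>7)&0x1 = 0x1

30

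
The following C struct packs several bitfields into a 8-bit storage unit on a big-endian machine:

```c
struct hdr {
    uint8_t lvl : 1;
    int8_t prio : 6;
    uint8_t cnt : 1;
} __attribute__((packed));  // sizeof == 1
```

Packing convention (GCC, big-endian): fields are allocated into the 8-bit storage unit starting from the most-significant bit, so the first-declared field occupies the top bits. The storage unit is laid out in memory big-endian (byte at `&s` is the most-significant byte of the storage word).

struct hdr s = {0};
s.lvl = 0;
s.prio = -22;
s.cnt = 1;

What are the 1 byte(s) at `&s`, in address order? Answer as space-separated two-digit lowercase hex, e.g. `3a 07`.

55

lvl (1b) val=0 bits=0x0 at bit 7: 0x00
prio (6b) val=-22 bits=0x2a at bit 1: 0x54
cnt (1b) val=1 bits=0x1 at bit 0: 0x55
word = 0x55 → big-endian bytes:
  [0]=0x55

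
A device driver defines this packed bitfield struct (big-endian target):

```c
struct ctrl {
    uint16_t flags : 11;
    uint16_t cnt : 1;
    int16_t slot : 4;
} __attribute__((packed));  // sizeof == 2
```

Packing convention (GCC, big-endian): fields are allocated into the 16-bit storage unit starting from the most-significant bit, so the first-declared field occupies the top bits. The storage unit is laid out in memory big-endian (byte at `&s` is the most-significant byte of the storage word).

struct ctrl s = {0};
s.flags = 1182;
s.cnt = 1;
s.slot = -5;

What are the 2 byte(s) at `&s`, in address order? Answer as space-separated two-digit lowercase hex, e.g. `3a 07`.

[5+:11] flags=1182 & 0x7ff = 0x49e; word=0x93c0
[4+:1] cnt=1 & 0x1 = 0x1; word=0x93d0
[0+:4] slot=-5 & 0xf = 0xb; word=0x93db
word = 0x93db → big-endian bytes:
  [0]=0x93  [1]=0xdb

93 db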